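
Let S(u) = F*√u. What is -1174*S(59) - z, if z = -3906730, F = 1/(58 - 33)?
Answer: 3906730 - 1174*√59/25 ≈ 3.9064e+6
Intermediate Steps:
F = 1/25 ≈ 0.040000
S(u) = √u/25
-1174*S(59) - z = -1174*√59/25 - 1*(-3906730) = -1174*√59/25 + 3906730 = 3906730 - 1174*√59/25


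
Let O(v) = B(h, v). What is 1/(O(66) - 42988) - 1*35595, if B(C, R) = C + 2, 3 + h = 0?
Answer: -1530193456/42989 ≈ -35595.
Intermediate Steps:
h = -3 (h = -3 + 0 = -3)
B(C, R) = 2 + C
O(v) = -1 (O(v) = 2 - 3 = -1)
1/(O(66) - 42988) - 1*35595 = 1/(-1 - 42988) - 1*35595 = 1/(-42989) - 35595 = -1/42989 - 35595 = -1530193456/42989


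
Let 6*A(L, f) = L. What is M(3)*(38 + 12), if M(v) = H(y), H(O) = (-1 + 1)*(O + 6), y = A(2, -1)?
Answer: 0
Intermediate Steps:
A(L, f) = L/6
y = 1/3 (y = (1/6)*2 = 1/3 ≈ 0.33333)
H(O) = 0 (H(O) = 0*(6 + O) = 0)
M(v) = 0
M(3)*(38 + 12) = 0*(38 + 12) = 0*50 = 0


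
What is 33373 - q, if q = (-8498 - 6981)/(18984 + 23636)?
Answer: 1422372739/42620 ≈ 33373.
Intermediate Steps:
q = -15479/42620 ≈ -0.36319
33373 - q = 33373 - 1*(-15479/42620) = 33373 + 15479/42620 = 1422372739/42620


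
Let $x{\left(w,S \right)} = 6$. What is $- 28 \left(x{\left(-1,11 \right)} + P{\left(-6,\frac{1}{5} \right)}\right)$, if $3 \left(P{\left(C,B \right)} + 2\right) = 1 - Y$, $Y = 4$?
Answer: $-84$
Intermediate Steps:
$P{\left(C,B \right)} = -3$ ($P{\left(C,B \right)} = -2 + \frac{1 - 4}{3} = -2 + \frac{1}{3} \left(-3\right) = -2 - 1 = -3$)
$- 28 \left(x{\left(-1,11 \right)} + P{\left(-6,\frac{1}{5} \right)}\right) = - 28 \left(6 - 3\right) = \left(-28\right) 3 = -84$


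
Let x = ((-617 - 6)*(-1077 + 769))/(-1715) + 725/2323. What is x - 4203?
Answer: -350796408/81305 ≈ -4314.6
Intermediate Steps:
x = -9071493/81305 (x = -623*(-308)*(-1/1715) + 725*(1/2323) = 191884*(-1/1715) + 725/2323 = -3916/35 + 725/2323 = -9071493/81305 ≈ -111.57)
x - 4203 = -9071493/81305 - 4203 = -350796408/81305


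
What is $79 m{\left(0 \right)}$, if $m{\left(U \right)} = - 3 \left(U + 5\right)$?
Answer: $-1185$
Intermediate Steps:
$m{\left(U \right)} = -15 - 3 U$ ($m{\left(U \right)} = - 3 \left(5 + U\right) = -15 - 3 U$)
$79 m{\left(0 \right)} = 79 \left(-15 - 0\right) = 79 \left(-15 + 0\right) = 79 \left(-15\right) = -1185$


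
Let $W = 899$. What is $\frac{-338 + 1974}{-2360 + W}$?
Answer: $- \frac{1636}{1461} \approx -1.1198$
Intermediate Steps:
$\frac{-338 + 1974}{-2360 + W} = \frac{-338 + 1974}{-2360 + 899} = \frac{1636}{-1461} = 1636 \left(- \frac{1}{1461}\right) = - \frac{1636}{1461}$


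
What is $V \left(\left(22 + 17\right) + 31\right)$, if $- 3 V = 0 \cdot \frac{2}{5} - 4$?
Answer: $\frac{280}{3} \approx 93.333$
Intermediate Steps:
$V = \frac{4}{3}$ ($V = - \frac{0 \cdot \frac{2}{5} - 4}{3} = - \frac{0 - 4}{3} = \left(- \frac{1}{3}\right) \left(-4\right) = \frac{4}{3} \approx 1.3333$)
$V \left(\left(22 + 17\right) + 31\right) = \frac{4 \left(\left(22 + 17\right) + 31\right)}{3} = \frac{4 \left(39 + 31\right)}{3} = \frac{4}{3} \cdot 70 = \frac{280}{3}$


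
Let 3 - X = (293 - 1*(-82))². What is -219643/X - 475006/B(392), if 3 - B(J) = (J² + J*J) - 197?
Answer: 3729300251/1199693156 ≈ 3.1085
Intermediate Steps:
B(J) = 200 - 2*J² (B(J) = 3 - ((J² + J*J) - 197) = 3 - ((J² + J²) - 197) = 3 - (2*J² - 197) = 3 - (-197 + 2*J²) = 3 + (197 - 2*J²) = 200 - 2*J²)
X = -140622 (X = 3 - (293 - 1*(-82))² = 3 - (293 + 82)² = 3 - 1*375² = 3 - 1*140625 = 3 - 140625 = -140622)
-219643/X - 475006/B(392) = -219643/(-140622) - 475006/(200 - 2*392²) = -219643*(-1/140622) - 475006/(200 - 2*153664) = 219643/140622 - 475006/(200 - 307328) = 219643/140622 - 475006/(-307128) = 219643/140622 - 475006*(-1/307128) = 219643/140622 + 237503/153564 = 3729300251/1199693156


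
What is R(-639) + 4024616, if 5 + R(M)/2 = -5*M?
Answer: 4030996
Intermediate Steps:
R(M) = -10 - 10*M (R(M) = -10 + 2*(-5*M) = -10 - 10*M)
R(-639) + 4024616 = (-10 - 10*(-639)) + 4024616 = (-10 + 6390) + 4024616 = 6380 + 4024616 = 4030996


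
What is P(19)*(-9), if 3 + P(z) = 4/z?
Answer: 477/19 ≈ 25.105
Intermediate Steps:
P(z) = -3 + 4/z
P(19)*(-9) = (-3 + 4/19)*(-9) = -53/19*(-9) = 477/19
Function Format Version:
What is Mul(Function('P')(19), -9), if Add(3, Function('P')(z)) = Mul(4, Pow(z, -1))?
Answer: Rational(477, 19) ≈ 25.105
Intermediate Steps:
Function('P')(z) = Add(-3, Mul(4, Pow(z, -1)))
Mul(Function('P')(19), -9) = Mul(Add(-3, Mul(4, Pow(19, -1))), -9) = Mul(Add(-3, Mul(4, Rational(1, 19))), -9) = Mul(Add(-3, Rational(4, 19)), -9) = Mul(Rational(-53, 19), -9) = Rational(477, 19)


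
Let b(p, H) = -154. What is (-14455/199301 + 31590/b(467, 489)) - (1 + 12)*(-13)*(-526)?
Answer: -1367332130568/15346177 ≈ -89099.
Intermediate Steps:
(-14455/199301 + 31590/b(467, 489)) - (1 + 12)*(-13)*(-526) = (-14455/199301 + 31590/(-154)) - (1 + 12)*(-13)*(-526) = (-14455*1/199301 + 31590*(-1/154)) - 13*(-13)*(-526) = (-14455/199301 - 15795/77) - (-169)*(-526) = -3149072330/15346177 - 1*88894 = -3149072330/15346177 - 88894 = -1367332130568/15346177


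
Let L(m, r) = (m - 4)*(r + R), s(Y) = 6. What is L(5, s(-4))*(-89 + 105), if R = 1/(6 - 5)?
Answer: 112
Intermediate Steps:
R = 1 (R = 1/1 = 1)
L(m, r) = (1 + r)*(-4 + m) (L(m, r) = (m - 4)*(r + 1) = (-4 + m)*(1 + r) = (1 + r)*(-4 + m))
L(5, s(-4))*(-89 + 105) = (-4 + 5 - 4*6 + 5*6)*(-89 + 105) = (-4 + 5 - 24 + 30)*16 = 7*16 = 112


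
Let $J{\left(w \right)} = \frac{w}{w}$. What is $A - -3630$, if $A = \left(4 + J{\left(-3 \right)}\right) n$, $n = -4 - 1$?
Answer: $3605$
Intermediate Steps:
$J{\left(w \right)} = 1$
$n = -5$ ($n = -4 - 1 = -5$)
$A = -25$ ($A = \left(4 + 1\right) \left(-5\right) = 5 \left(-5\right) = -25$)
$A - -3630 = -25 - -3630 = -25 + 3630 = 3605$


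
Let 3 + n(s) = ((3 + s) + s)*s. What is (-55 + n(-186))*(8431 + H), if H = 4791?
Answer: 906711872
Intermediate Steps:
n(s) = -3 + s*(3 + 2*s) (n(s) = -3 + ((3 + s) + s)*s = -3 + (3 + 2*s)*s = -3 + s*(3 + 2*s))
(-55 + n(-186))*(8431 + H) = (-55 + (-3 + 2*(-186)² + 3*(-186)))*(8431 + 4791) = (-55 + (-3 + 2*34596 - 558))*13222 = (-55 + (-3 + 69192 - 558))*13222 = (-55 + 68631)*13222 = 68576*13222 = 906711872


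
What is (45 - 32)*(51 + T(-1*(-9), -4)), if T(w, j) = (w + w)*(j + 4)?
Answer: 663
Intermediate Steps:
T(w, j) = 2*w*(4 + j) (T(w, j) = (2*w)*(4 + j) = 2*w*(4 + j))
(45 - 32)*(51 + T(-1*(-9), -4)) = (45 - 32)*(51 + 2*(-1*(-9))*(4 - 4)) = 13*(51 + 2*9*0) = 13*(51 + 0) = 13*51 = 663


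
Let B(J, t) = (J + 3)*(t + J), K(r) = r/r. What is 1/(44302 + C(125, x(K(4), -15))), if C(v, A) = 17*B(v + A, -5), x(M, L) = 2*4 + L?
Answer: 1/276743 ≈ 3.6135e-6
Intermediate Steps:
K(r) = 1
B(J, t) = (3 + J)*(J + t)
x(M, L) = 8 + L
C(v, A) = -255 - 34*A - 34*v + 17*(A + v)² (C(v, A) = 17*((v + A)² + 3*(v + A) + 3*(-5) + (v + A)*(-5)) = 17*((A + v)² + 3*(A + v) - 15 + (A + v)*(-5)) = 17*((A + v)² + (3*A + 3*v) - 15 + (-5*A - 5*v)) = 17*(-15 + (A + v)² - 2*A - 2*v) = -255 - 34*A - 34*v + 17*(A + v)²)
1/(44302 + C(125, x(K(4), -15))) = 1/(44302 + (-255 - 34*(8 - 15) - 34*125 + 17*((8 - 15) + 125)²)) = 1/(44302 + (-255 - 34*(-7) - 4250 + 17*(-7 + 125)²)) = 1/(44302 + (-255 + 238 - 4250 + 17*118²)) = 1/(44302 + (-255 + 238 - 4250 + 17*13924)) = 1/(44302 + (-255 + 238 - 4250 + 236708)) = 1/(44302 + 232441) = 1/276743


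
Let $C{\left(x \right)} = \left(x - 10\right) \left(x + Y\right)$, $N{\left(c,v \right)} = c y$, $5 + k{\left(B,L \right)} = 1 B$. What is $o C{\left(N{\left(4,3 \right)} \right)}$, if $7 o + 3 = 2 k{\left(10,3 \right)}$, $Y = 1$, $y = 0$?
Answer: $-10$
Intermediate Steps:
$k{\left(B,L \right)} = -5 + B$ ($k{\left(B,L \right)} = -5 + 1 B = -5 + B$)
$N{\left(c,v \right)} = 0$ ($N{\left(c,v \right)} = c 0 = 0$)
$C{\left(x \right)} = \left(1 + x\right) \left(-10 + x\right)$ ($C{\left(x \right)} = \left(x - 10\right) \left(x + 1\right) = \left(-10 + x\right) \left(1 + x\right) = \left(1 + x\right) \left(-10 + x\right)$)
$o = 1$ ($o = - \frac{3}{7} + \frac{2 \left(-5 + 10\right)}{7} = - \frac{3}{7} + \frac{2 \cdot 5}{7} = - \frac{3}{7} + \frac{1}{7} \cdot 10 = - \frac{3}{7} + \frac{10}{7} = 1$)
$o C{\left(N{\left(4,3 \right)} \right)} = 1 \left(-10 + 0^{2} - 0\right) = 1 \left(-10 + 0 + 0\right) = 1 \left(-10\right) = -10$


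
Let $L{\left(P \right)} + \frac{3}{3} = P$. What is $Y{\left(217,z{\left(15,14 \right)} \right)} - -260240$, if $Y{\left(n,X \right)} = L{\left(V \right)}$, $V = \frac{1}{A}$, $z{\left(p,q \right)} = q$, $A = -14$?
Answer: $\frac{3643345}{14} \approx 2.6024 \cdot 10^{5}$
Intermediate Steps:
$V = - \frac{1}{14}$ ($V = \frac{1}{-14} = - \frac{1}{14} \approx -0.071429$)
$L{\left(P \right)} = -1 + P$
$Y{\left(n,X \right)} = - \frac{15}{14}$ ($Y{\left(n,X \right)} = -1 - \frac{1}{14} = - \frac{15}{14}$)
$Y{\left(217,z{\left(15,14 \right)} \right)} - -260240 = - \frac{15}{14} - -260240 = - \frac{15}{14} + 260240 = \frac{3643345}{14}$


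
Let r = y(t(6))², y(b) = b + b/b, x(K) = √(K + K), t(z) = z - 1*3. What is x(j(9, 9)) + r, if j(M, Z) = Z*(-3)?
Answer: 16 + 3*I*√6 ≈ 16.0 + 7.3485*I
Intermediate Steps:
t(z) = -3 + z (t(z) = z - 3 = -3 + z)
j(M, Z) = -3*Z
x(K) = √2*√K (x(K) = √(2*K) = √2*√K)
y(b) = 1 + b (y(b) = b + 1 = 1 + b)
r = 16 (r = (1 + (-3 + 6))² = (1 + 3)² = 4² = 16)
x(j(9, 9)) + r = √2*√(-3*9) + 16 = √2*√(-27) + 16 = √2*(3*I*√3) + 16 = 3*I*√6 + 16 = 16 + 3*I*√6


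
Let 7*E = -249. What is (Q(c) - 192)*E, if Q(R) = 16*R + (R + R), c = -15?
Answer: 16434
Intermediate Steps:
E = -249/7 (E = (⅐)*(-249) = -249/7 ≈ -35.571)
Q(R) = 18*R (Q(R) = 16*R + 2*R = 18*R)
(Q(c) - 192)*E = (18*(-15) - 192)*(-249/7) = (-270 - 192)*(-249/7) = -462*(-249/7) = 16434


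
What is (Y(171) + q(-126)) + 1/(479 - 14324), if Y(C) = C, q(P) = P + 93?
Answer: 1910609/13845 ≈ 138.00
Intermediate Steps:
q(P) = 93 + P
(Y(171) + q(-126)) + 1/(479 - 14324) = (171 + (93 - 126)) + 1/(479 - 14324) = (171 - 33) + 1/(-13845) = 138 - 1/13845 = 1910609/13845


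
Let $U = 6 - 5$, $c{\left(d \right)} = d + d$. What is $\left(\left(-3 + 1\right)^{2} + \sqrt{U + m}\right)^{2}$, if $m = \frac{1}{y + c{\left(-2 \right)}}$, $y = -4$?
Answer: $\frac{\left(16 + \sqrt{14}\right)^{2}}{16} \approx 24.358$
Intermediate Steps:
$c{\left(d \right)} = 2 d$
$U = 1$ ($U = 6 - 5 = 1$)
$m = - \frac{1}{8}$ ($m = \frac{1}{-4 + 2 \left(-2\right)} = \frac{1}{-4 - 4} = \frac{1}{-8} = - \frac{1}{8} \approx -0.125$)
$\left(\left(-3 + 1\right)^{2} + \sqrt{U + m}\right)^{2} = \left(\left(-3 + 1\right)^{2} + \sqrt{1 - \frac{1}{8}}\right)^{2} = \left(\left(-2\right)^{2} + \sqrt{\frac{7}{8}}\right)^{2} = \left(4 + \frac{\sqrt{14}}{4}\right)^{2}$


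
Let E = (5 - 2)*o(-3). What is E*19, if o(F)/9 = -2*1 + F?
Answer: -2565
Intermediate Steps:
o(F) = -18 + 9*F (o(F) = 9*(-2*1 + F) = 9*(-2 + F) = -18 + 9*F)
E = -135 (E = (5 - 2)*(-18 + 9*(-3)) = 3*(-18 - 27) = 3*(-45) = -135)
E*19 = -135*19 = -2565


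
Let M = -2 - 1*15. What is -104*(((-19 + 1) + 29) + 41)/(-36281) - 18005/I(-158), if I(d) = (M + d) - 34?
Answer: 654369677/7582729 ≈ 86.297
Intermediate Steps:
M = -17 (M = -2 - 15 = -17)
I(d) = -51 + d (I(d) = (-17 + d) - 34 = -51 + d)
-104*(((-19 + 1) + 29) + 41)/(-36281) - 18005/I(-158) = -104*(((-19 + 1) + 29) + 41)/(-36281) - 18005/(-51 - 158) = -104*((-18 + 29) + 41)*(-1/36281) - 18005/(-209) = -104*(11 + 41)*(-1/36281) - 18005*(-1/209) = -104*52*(-1/36281) + 18005/209 = -5408*(-1/36281) + 18005/209 = 5408/36281 + 18005/209 = 654369677/7582729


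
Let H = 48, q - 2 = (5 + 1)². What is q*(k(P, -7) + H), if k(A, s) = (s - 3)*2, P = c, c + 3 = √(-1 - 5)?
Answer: 1064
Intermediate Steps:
c = -3 + I*√6 (c = -3 + √(-1 - 5) = -3 + √(-6) = -3 + I*√6 ≈ -3.0 + 2.4495*I)
P = -3 + I*√6 ≈ -3.0 + 2.4495*I
q = 38 (q = 2 + (5 + 1)² = 2 + 6² = 2 + 36 = 38)
k(A, s) = -6 + 2*s (k(A, s) = (-3 + s)*2 = -6 + 2*s)
q*(k(P, -7) + H) = 38*((-6 + 2*(-7)) + 48) = 38*((-6 - 14) + 48) = 38*(-20 + 48) = 38*28 = 1064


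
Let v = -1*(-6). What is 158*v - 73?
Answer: 875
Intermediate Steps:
v = 6
158*v - 73 = 158*6 - 73 = 948 - 73 = 875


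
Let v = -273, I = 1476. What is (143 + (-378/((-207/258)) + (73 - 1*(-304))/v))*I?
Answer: 145611336/161 ≈ 9.0442e+5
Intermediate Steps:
(143 + (-378/((-207/258)) + (73 - 1*(-304))/v))*I = (143 + (-378/((-207/258)) + (73 - 1*(-304))/(-273)))*1476 = (143 + (-378/((-207*1/258)) + (73 + 304)*(-1/273)))*1476 = (143 + (-378/(-69/86) + 377*(-1/273)))*1476 = (143 + (-378*(-86/69) - 29/21))*1476 = (143 + (10836/23 - 29/21))*1476 = (143 + 226889/483)*1476 = (295958/483)*1476 = 145611336/161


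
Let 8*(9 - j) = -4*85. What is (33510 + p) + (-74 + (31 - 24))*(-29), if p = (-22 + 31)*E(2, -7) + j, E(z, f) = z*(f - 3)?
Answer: 70649/2 ≈ 35325.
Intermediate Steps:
E(z, f) = z*(-3 + f)
j = 103/2 (j = 9 - (-1)*85/2 = 9 - ⅛*(-340) = 9 + 85/2 = 103/2 ≈ 51.500)
p = -257/2 (p = (-22 + 31)*(2*(-3 - 7)) + 103/2 = 9*(2*(-10)) + 103/2 = 9*(-20) + 103/2 = -180 + 103/2 = -257/2 ≈ -128.50)
(33510 + p) + (-74 + (31 - 24))*(-29) = (33510 - 257/2) + (-74 + (31 - 24))*(-29) = 66763/2 + (-74 + 7)*(-29) = 66763/2 - 67*(-29) = 66763/2 + 1943 = 70649/2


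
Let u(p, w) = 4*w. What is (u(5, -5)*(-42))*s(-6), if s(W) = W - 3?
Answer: -7560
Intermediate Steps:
s(W) = -3 + W
(u(5, -5)*(-42))*s(-6) = ((4*(-5))*(-42))*(-3 - 6) = -20*(-42)*(-9) = 840*(-9) = -7560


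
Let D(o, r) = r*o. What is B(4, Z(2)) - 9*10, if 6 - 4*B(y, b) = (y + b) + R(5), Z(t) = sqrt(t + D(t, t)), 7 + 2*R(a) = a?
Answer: -357/4 - sqrt(6)/4 ≈ -89.862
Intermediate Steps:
R(a) = -7/2 + a/2
D(o, r) = o*r
Z(t) = sqrt(t + t**2) (Z(t) = sqrt(t + t*t) = sqrt(t + t**2))
B(y, b) = 7/4 - b/4 - y/4 (B(y, b) = 3/2 - ((y + b) + (-7/2 + (1/2)*5))/4 = 3/2 - ((b + y) + (-7/2 + 5/2))/4 = 3/2 - ((b + y) - 1)/4 = 3/2 - (-1 + b + y)/4 = 3/2 + (1/4 - b/4 - y/4) = 7/4 - b/4 - y/4)
B(4, Z(2)) - 9*10 = (7/4 - sqrt(2)*sqrt(1 + 2)/4 - 1/4*4) - 9*10 = (7/4 - sqrt(6)/4 - 1) - 90 = (3/4 - sqrt(6)/4) - 90 = -357/4 - sqrt(6)/4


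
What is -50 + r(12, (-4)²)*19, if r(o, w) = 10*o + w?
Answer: 2534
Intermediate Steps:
r(o, w) = w + 10*o
-50 + r(12, (-4)²)*19 = -50 + ((-4)² + 10*12)*19 = -50 + (16 + 120)*19 = -50 + 136*19 = -50 + 2584 = 2534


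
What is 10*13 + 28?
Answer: 158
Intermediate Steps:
10*13 + 28 = 130 + 28 = 158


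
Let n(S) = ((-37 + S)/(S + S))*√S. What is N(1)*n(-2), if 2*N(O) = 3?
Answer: 117*I*√2/8 ≈ 20.683*I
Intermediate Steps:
n(S) = (-37 + S)/(2*√S) (n(S) = ((-37 + S)/((2*S)))*√S = ((-37 + S)*(1/(2*S)))*√S = ((-37 + S)/(2*S))*√S = (-37 + S)/(2*√S))
N(O) = 3/2 (N(O) = (½)*3 = 3/2)
N(1)*n(-2) = 3*((-37 - 2)/(2*√(-2)))/2 = 3*((½)*(-I*√2/2)*(-39))/2 = 3*(39*I*√2/4)/2 = 117*I*√2/8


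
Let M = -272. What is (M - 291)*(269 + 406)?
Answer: -380025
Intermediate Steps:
(M - 291)*(269 + 406) = (-272 - 291)*(269 + 406) = -563*675 = -380025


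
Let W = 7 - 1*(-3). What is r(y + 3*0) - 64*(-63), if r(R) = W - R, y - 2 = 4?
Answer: 4036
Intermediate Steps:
y = 6 (y = 2 + 4 = 6)
W = 10 (W = 7 + 3 = 10)
r(R) = 10 - R
r(y + 3*0) - 64*(-63) = (10 - (6 + 3*0)) - 64*(-63) = (10 - (6 + 0)) + 4032 = (10 - 1*6) + 4032 = (10 - 6) + 4032 = 4 + 4032 = 4036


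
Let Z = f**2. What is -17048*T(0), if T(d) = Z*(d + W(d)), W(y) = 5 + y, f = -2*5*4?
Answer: -136384000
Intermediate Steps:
f = -40 (f = -10*4 = -40)
Z = 1600 (Z = (-40)**2 = 1600)
T(d) = 8000 + 3200*d (T(d) = 1600*(d + (5 + d)) = 1600*(5 + 2*d) = 8000 + 3200*d)
-17048*T(0) = -17048*(8000 + 3200*0) = -17048*(8000 + 0) = -17048*8000 = -136384000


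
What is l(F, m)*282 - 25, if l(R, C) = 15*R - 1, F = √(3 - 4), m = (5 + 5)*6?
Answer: -307 + 4230*I ≈ -307.0 + 4230.0*I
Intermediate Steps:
m = 60 (m = 10*6 = 60)
F = I (F = √(-1) = I ≈ 1.0*I)
l(R, C) = -1 + 15*R
l(F, m)*282 - 25 = (-1 + 15*I)*282 - 25 = (-282 + 4230*I) - 25 = -307 + 4230*I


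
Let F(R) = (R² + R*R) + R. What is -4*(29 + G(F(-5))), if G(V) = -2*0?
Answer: -116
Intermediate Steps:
F(R) = R + 2*R² (F(R) = (R² + R²) + R = 2*R² + R = R + 2*R²)
G(V) = 0
-4*(29 + G(F(-5))) = -4*(29 + 0) = -4*29 = -1*116 = -116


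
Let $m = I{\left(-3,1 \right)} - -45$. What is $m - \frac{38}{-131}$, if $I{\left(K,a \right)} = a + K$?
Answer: $\frac{5671}{131} \approx 43.29$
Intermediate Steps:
$I{\left(K,a \right)} = K + a$
$m = 43$ ($m = \left(-3 + 1\right) - -45 = -2 + 45 = 43$)
$m - \frac{38}{-131} = 43 - \frac{38}{-131} = 43 - 38 \left(- \frac{1}{131}\right) = 43 - - \frac{38}{131} = 43 + \frac{38}{131} = \frac{5671}{131}$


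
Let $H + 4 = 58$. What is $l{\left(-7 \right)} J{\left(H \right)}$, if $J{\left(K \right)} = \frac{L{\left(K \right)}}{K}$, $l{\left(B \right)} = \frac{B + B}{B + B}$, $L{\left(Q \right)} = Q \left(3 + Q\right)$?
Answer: $57$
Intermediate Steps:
$H = 54$ ($H = -4 + 58 = 54$)
$l{\left(B \right)} = 1$ ($l{\left(B \right)} = \frac{2 B}{2 B} = 2 B \frac{1}{2 B} = 1$)
$J{\left(K \right)} = 3 + K$ ($J{\left(K \right)} = \frac{K \left(3 + K\right)}{K} = 3 + K$)
$l{\left(-7 \right)} J{\left(H \right)} = 1 \left(3 + 54\right) = 1 \cdot 57 = 57$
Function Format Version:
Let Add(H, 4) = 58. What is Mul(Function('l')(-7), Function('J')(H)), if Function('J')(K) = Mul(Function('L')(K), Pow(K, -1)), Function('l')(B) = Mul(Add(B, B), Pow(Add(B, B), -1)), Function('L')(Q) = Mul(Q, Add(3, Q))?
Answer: 57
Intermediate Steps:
H = 54 (H = Add(-4, 58) = 54)
Function('l')(B) = 1 (Function('l')(B) = Mul(Mul(2, B), Pow(Mul(2, B), -1)) = Mul(Mul(2, B), Mul(Rational(1, 2), Pow(B, -1))) = 1)
Function('J')(K) = Add(3, K) (Function('J')(K) = Mul(Mul(K, Add(3, K)), Pow(K, -1)) = Add(3, K))
Mul(Function('l')(-7), Function('J')(H)) = Mul(1, Add(3, 54)) = Mul(1, 57) = 57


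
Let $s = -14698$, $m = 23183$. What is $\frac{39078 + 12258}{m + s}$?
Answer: $\frac{51336}{8485} \approx 6.0502$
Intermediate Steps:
$\frac{39078 + 12258}{m + s} = \frac{39078 + 12258}{23183 - 14698} = \frac{51336}{8485}$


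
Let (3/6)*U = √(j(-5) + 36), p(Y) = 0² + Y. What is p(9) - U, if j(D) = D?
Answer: 9 - 2*√31 ≈ -2.1355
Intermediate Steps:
p(Y) = Y (p(Y) = 0 + Y = Y)
U = 2*√31 (U = 2*√(-5 + 36) = 2*√31 ≈ 11.136)
p(9) - U = 9 - 2*√31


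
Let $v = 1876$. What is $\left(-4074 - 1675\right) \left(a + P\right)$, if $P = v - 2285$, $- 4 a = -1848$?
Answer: $-304697$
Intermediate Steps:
$a = 462$ ($a = \left(- \frac{1}{4}\right) \left(-1848\right) = 462$)
$P = -409$ ($P = 1876 - 2285 = -409$)
$\left(-4074 - 1675\right) \left(a + P\right) = \left(-4074 - 1675\right) \left(462 - 409\right) = \left(-5749\right) 53 = -304697$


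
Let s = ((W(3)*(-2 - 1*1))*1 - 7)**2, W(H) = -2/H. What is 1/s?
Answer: 1/25 ≈ 0.040000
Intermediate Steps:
s = 25 (s = (((-2/3)*(-2 - 1*1))*1 - 7)**2 = (((-2*1/3)*(-2 - 1))*1 - 7)**2 = (-2/3*(-3)*1 - 7)**2 = (2*1 - 7)**2 = (2 - 7)**2 = (-5)**2 = 25)
1/s = 1/25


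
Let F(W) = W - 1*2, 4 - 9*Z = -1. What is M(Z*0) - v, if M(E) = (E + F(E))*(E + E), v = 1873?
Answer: -1873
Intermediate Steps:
Z = 5/9 (Z = 4/9 - ⅑*(-1) = 4/9 + ⅑ = 5/9 ≈ 0.55556)
F(W) = -2 + W (F(W) = W - 2 = -2 + W)
M(E) = 2*E*(-2 + 2*E) (M(E) = (E + (-2 + E))*(E + E) = (-2 + 2*E)*(2*E) = 2*E*(-2 + 2*E))
M(Z*0) - v = 4*((5/9)*0)*(-1 + (5/9)*0) - 1*1873 = 4*0*(-1 + 0) - 1873 = 4*0*(-1) - 1873 = 0 - 1873 = -1873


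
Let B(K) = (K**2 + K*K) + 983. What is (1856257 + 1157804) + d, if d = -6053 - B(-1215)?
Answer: 54575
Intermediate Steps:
B(K) = 983 + 2*K**2 (B(K) = (K**2 + K**2) + 983 = 2*K**2 + 983 = 983 + 2*K**2)
d = -2959486 (d = -6053 - (983 + 2*(-1215)**2) = -6053 - (983 + 2*1476225) = -6053 - (983 + 2952450) = -6053 - 1*2953433 = -6053 - 2953433 = -2959486)
(1856257 + 1157804) + d = (1856257 + 1157804) - 2959486 = 3014061 - 2959486 = 54575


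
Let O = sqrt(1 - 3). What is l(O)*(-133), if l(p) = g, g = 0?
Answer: 0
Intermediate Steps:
O = I*sqrt(2) (O = sqrt(-2) = I*sqrt(2) ≈ 1.4142*I)
l(p) = 0
l(O)*(-133) = 0*(-133) = 0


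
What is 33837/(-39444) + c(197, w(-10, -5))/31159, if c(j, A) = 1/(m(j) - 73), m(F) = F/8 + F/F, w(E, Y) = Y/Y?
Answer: -133196760003/155268163628 ≈ -0.85785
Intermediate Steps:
w(E, Y) = 1
m(F) = 1 + F/8 (m(F) = F*(⅛) + 1 = F/8 + 1 = 1 + F/8)
c(j, A) = 1/(-72 + j/8) (c(j, A) = 1/((1 + j/8) - 73) = 1/(-72 + j/8))
33837/(-39444) + c(197, w(-10, -5))/31159 = 33837/(-39444) + (8/(-576 + 197))/31159 = 33837*(-1/39444) + (8/(-379))*(1/31159) = -11279/13148 + (8*(-1/379))*(1/31159) = -11279/13148 - 8/379*1/31159 = -11279/13148 - 8/11809261 = -133196760003/155268163628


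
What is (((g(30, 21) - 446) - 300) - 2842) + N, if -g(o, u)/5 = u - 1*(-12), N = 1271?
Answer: -2482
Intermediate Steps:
g(o, u) = -60 - 5*u (g(o, u) = -5*(u - 1*(-12)) = -5*(u + 12) = -5*(12 + u) = -60 - 5*u)
(((g(30, 21) - 446) - 300) - 2842) + N = ((((-60 - 5*21) - 446) - 300) - 2842) + 1271 = ((((-60 - 105) - 446) - 300) - 2842) + 1271 = (((-165 - 446) - 300) - 2842) + 1271 = ((-611 - 300) - 2842) + 1271 = (-911 - 2842) + 1271 = -3753 + 1271 = -2482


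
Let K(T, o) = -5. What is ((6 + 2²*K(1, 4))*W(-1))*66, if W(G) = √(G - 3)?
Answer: -1848*I ≈ -1848.0*I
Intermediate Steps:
W(G) = √(-3 + G)
((6 + 2²*K(1, 4))*W(-1))*66 = ((6 + 2²*(-5))*√(-3 - 1))*66 = ((6 + 4*(-5))*√(-4))*66 = ((6 - 20)*(2*I))*66 = -28*I*66 = -1848*I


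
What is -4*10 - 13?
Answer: -53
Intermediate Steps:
-4*10 - 13 = -40 - 13 = -53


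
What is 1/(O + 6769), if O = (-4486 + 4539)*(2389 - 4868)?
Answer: -1/124618 ≈ -8.0245e-6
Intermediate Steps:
O = -131387 (O = 53*(-2479) = -131387)
1/(O + 6769) = 1/(-131387 + 6769) = 1/(-124618) = -1/124618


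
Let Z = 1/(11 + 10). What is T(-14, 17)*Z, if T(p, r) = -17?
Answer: -17/21 ≈ -0.80952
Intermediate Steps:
Z = 1/21 ≈ 0.047619
T(-14, 17)*Z = -17*1/21 = -17/21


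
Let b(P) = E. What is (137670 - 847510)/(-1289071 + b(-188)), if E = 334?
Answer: 709840/1288737 ≈ 0.55080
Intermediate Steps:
b(P) = 334
(137670 - 847510)/(-1289071 + b(-188)) = (137670 - 847510)/(-1289071 + 334) = -709840/(-1288737) = -709840*(-1/1288737) = 709840/1288737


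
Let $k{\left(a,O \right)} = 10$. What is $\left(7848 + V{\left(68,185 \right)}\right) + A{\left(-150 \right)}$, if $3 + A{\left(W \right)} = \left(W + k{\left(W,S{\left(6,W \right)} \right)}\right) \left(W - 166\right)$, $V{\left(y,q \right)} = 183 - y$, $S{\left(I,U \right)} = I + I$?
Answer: $52200$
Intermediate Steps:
$S{\left(I,U \right)} = 2 I$
$A{\left(W \right)} = -3 + \left(-166 + W\right) \left(10 + W\right)$ ($A{\left(W \right)} = -3 + \left(W + 10\right) \left(W - 166\right) = -3 + \left(10 + W\right) \left(-166 + W\right) = -3 + \left(-166 + W\right) \left(10 + W\right)$)
$\left(7848 + V{\left(68,185 \right)}\right) + A{\left(-150 \right)} = \left(7848 + \left(183 - 68\right)\right) - \left(-21737 - 22500\right) = \left(7848 + \left(183 - 68\right)\right) + \left(-1663 + 22500 + 23400\right) = \left(7848 + 115\right) + 44237 = 7963 + 44237 = 52200$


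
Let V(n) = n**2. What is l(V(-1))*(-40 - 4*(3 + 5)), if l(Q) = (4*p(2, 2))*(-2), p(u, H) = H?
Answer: 1152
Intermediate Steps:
l(Q) = -16 (l(Q) = (4*2)*(-2) = 8*(-2) = -16)
l(V(-1))*(-40 - 4*(3 + 5)) = -16*(-40 - 4*(3 + 5)) = -16*(-40 - 4*8) = -16*(-40 - 32) = -16*(-72) = 1152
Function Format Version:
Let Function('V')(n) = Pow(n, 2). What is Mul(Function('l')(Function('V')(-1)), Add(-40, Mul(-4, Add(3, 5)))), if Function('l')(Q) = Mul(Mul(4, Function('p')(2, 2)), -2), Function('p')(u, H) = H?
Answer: 1152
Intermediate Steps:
Function('l')(Q) = -16 (Function('l')(Q) = Mul(Mul(4, 2), -2) = Mul(8, -2) = -16)
Mul(Function('l')(Function('V')(-1)), Add(-40, Mul(-4, Add(3, 5)))) = Mul(-16, Add(-40, Mul(-4, Add(3, 5)))) = Mul(-16, Add(-40, Mul(-4, 8))) = Mul(-16, Add(-40, -32)) = Mul(-16, -72) = 1152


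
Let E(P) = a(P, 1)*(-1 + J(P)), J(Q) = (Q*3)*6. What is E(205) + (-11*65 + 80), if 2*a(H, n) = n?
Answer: 2419/2 ≈ 1209.5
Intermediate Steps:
J(Q) = 18*Q (J(Q) = (3*Q)*6 = 18*Q)
a(H, n) = n/2
E(P) = -1/2 + 9*P (E(P) = ((1/2)*1)*(-1 + 18*P) = (-1 + 18*P)/2 = -1/2 + 9*P)
E(205) + (-11*65 + 80) = (-1/2 + 9*205) + (-11*65 + 80) = (-1/2 + 1845) + (-715 + 80) = 3689/2 - 635 = 2419/2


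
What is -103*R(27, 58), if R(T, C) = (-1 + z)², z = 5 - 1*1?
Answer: -927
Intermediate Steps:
z = 4 (z = 5 - 1 = 4)
R(T, C) = 9 (R(T, C) = (-1 + 4)² = 3² = 9)
-103*R(27, 58) = -103*9 = -927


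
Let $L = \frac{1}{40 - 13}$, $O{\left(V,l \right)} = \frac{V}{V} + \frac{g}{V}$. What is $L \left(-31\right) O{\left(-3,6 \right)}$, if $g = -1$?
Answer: $- \frac{124}{81} \approx -1.5309$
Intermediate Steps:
$O{\left(V,l \right)} = 1 - \frac{1}{V}$ ($O{\left(V,l \right)} = \frac{V}{V} - \frac{1}{V} = 1 - \frac{1}{V}$)
$L = \frac{1}{27} \approx 0.037037$
$L \left(-31\right) O{\left(-3,6 \right)} = \frac{1}{27} \left(-31\right) \frac{-1 - 3}{-3} = - \frac{31 \left(\left(- \frac{1}{3}\right) \left(-4\right)\right)}{27} = \left(- \frac{31}{27}\right) \frac{4}{3} = - \frac{124}{81}$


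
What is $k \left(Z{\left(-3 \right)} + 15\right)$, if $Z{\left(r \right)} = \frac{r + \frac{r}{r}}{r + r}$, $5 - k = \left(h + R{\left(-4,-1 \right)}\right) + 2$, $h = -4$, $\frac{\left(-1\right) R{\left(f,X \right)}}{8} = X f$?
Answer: $598$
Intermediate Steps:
$R{\left(f,X \right)} = - 8 X f$
$k = 39$ ($k = 5 - \left(\left(-4 - \left(-8\right) \left(-4\right)\right) + 2\right) = 5 - \left(\left(-4 - 32\right) + 2\right) = 5 - \left(-36 + 2\right) = 5 - -34 = 5 + 34 = 39$)
$Z{\left(r \right)} = \frac{1 + r}{2 r}$ ($Z{\left(r \right)} = \frac{r + 1}{2 r} = \left(1 + r\right) \frac{1}{2 r} = \frac{1 + r}{2 r}$)
$k \left(Z{\left(-3 \right)} + 15\right) = 39 \left(\frac{1 - 3}{2 \left(-3\right)} + 15\right) = 39 \left(\frac{1}{2} \left(- \frac{1}{3}\right) \left(-2\right) + 15\right) = 39 \left(\frac{1}{3} + 15\right) = 39 \cdot \frac{46}{3} = 598$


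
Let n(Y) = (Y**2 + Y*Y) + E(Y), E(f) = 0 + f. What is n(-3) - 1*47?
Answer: -32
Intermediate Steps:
E(f) = f
n(Y) = Y + 2*Y**2 (n(Y) = (Y**2 + Y*Y) + Y = (Y**2 + Y**2) + Y = 2*Y**2 + Y = Y + 2*Y**2)
n(-3) - 1*47 = -3*(1 + 2*(-3)) - 1*47 = -3*(1 - 6) - 47 = -3*(-5) - 47 = 15 - 47 = -32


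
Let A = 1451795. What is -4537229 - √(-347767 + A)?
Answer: -4537229 - 2*√276007 ≈ -4.5383e+6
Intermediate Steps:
-4537229 - √(-347767 + A) = -4537229 - √(-347767 + 1451795) = -4537229 - √1104028 = -4537229 - 2*√276007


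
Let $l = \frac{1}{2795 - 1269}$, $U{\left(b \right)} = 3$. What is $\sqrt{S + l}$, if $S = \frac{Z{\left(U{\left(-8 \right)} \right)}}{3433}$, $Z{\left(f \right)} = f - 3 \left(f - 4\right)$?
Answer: $\frac{\sqrt{65950724462}}{5238758} \approx 0.049021$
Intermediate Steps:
$Z{\left(f \right)} = 12 - 2 f$ ($Z{\left(f \right)} = f - 3 \left(-4 + f\right) = f - \left(-12 + 3 f\right) = 12 - 2 f$)
$l = \frac{1}{1526} \approx 0.00065531$
$S = \frac{6}{3433}$ ($S = \frac{12 - 6}{3433} = \left(12 - 6\right) \frac{1}{3433} = 6 \cdot \frac{1}{3433} = \frac{6}{3433} \approx 0.0017477$)
$\sqrt{S + l} = \sqrt{\frac{6}{3433} + \frac{1}{1526}} = \sqrt{\frac{12589}{5238758}} = \frac{\sqrt{65950724462}}{5238758}$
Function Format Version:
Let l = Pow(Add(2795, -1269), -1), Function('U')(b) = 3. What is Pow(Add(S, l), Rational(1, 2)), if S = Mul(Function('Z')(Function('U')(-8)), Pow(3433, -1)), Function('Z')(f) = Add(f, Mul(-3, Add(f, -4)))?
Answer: Mul(Rational(1, 5238758), Pow(65950724462, Rational(1, 2))) ≈ 0.049021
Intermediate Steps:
Function('Z')(f) = Add(12, Mul(-2, f)) (Function('Z')(f) = Add(f, Mul(-3, Add(-4, f))) = Add(f, Add(12, Mul(-3, f))) = Add(12, Mul(-2, f)))
l = Rational(1, 1526) (l = Pow(1526, -1) = Rational(1, 1526) ≈ 0.00065531)
S = Rational(6, 3433) (S = Mul(Add(12, Mul(-2, 3)), Pow(3433, -1)) = Mul(Add(12, -6), Rational(1, 3433)) = Mul(6, Rational(1, 3433)) = Rational(6, 3433) ≈ 0.0017477)
Pow(Add(S, l), Rational(1, 2)) = Pow(Add(Rational(6, 3433), Rational(1, 1526)), Rational(1, 2)) = Pow(Rational(12589, 5238758), Rational(1, 2)) = Mul(Rational(1, 5238758), Pow(65950724462, Rational(1, 2)))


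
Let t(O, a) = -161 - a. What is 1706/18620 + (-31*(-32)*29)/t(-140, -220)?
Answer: 267880407/549290 ≈ 487.68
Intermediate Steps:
1706/18620 + (-31*(-32)*29)/t(-140, -220) = 1706/18620 + (-31*(-32)*29)/(-161 - 1*(-220)) = 1706*(1/18620) + (992*29)/(-161 + 220) = 853/9310 + 28768/59 = 267880407/549290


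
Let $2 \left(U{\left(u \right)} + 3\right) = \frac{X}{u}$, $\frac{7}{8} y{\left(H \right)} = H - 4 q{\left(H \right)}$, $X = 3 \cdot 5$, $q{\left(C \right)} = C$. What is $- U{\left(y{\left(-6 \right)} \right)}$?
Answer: $\frac{253}{96} \approx 2.6354$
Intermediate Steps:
$X = 15$
$y{\left(H \right)} = - \frac{24 H}{7}$ ($y{\left(H \right)} = \frac{8 \left(H - 4 H\right)}{7} = \frac{8 \left(- 3 H\right)}{7} = - \frac{24 H}{7}$)
$U{\left(u \right)} = -3 + \frac{15}{2 u}$ ($U{\left(u \right)} = -3 + \frac{15 \frac{1}{u}}{2} = -3 + \frac{15}{2 u}$)
$- U{\left(y{\left(-6 \right)} \right)} = - (-3 + \frac{15}{2 \left(\left(- \frac{24}{7}\right) \left(-6\right)\right)}) = - (-3 + \frac{15}{2 \cdot \frac{144}{7}}) = - (-3 + \frac{15}{2} \cdot \frac{7}{144}) = - (-3 + \frac{35}{96}) = \left(-1\right) \left(- \frac{253}{96}\right) = \frac{253}{96}$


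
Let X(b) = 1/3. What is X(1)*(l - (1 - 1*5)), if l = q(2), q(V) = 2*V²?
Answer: 4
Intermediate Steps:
X(b) = ⅓
l = 8 (l = 2*2² = 2*4 = 8)
X(1)*(l - (1 - 1*5)) = (8 - (1 - 1*5))/3 = (8 - (1 - 5))/3 = (8 - 1*(-4))/3 = (8 + 4)/3 = (⅓)*12 = 4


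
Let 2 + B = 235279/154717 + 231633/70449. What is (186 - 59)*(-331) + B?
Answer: -6639975465395/157966057 ≈ -42034.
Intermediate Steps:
B = 443672714/157966057 (B = -2 + (235279/154717 + 231633/70449) = -2 + (235279*(1/154717) + 231633*(1/70449)) = -2 + (235279/154717 + 3357/1021) = -2 + 759604828/157966057 = 443672714/157966057 ≈ 2.8087)
(186 - 59)*(-331) + B = (186 - 59)*(-331) + 443672714/157966057 = 127*(-331) + 443672714/157966057 = -42037 + 443672714/157966057 = -6639975465395/157966057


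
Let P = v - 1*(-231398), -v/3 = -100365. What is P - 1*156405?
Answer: 376088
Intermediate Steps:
v = 301095 (v = -3*(-100365) = 301095)
P = 532493 (P = 301095 - 1*(-231398) = 301095 + 231398 = 532493)
P - 1*156405 = 532493 - 1*156405 = 532493 - 156405 = 376088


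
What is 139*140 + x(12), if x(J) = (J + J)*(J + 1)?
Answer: 19772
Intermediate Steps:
x(J) = 2*J*(1 + J) (x(J) = (2*J)*(1 + J) = 2*J*(1 + J))
139*140 + x(12) = 139*140 + 2*12*(1 + 12) = 19460 + 2*12*13 = 19460 + 312 = 19772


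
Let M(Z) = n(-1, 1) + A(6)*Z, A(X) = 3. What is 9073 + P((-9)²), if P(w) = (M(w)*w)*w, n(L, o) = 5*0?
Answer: 1603396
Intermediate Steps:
n(L, o) = 0
M(Z) = 3*Z (M(Z) = 0 + 3*Z = 3*Z)
P(w) = 3*w³ (P(w) = ((3*w)*w)*w = (3*w²)*w = 3*w³)
9073 + P((-9)²) = 9073 + 3*((-9)²)³ = 9073 + 3*81³ = 9073 + 3*531441 = 9073 + 1594323 = 1603396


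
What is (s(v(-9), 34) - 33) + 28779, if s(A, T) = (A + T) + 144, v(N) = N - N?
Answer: 28924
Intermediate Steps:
v(N) = 0
s(A, T) = 144 + A + T
(s(v(-9), 34) - 33) + 28779 = ((144 + 0 + 34) - 33) + 28779 = (178 - 33) + 28779 = 145 + 28779 = 28924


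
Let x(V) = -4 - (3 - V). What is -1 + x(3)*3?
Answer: -13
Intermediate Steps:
x(V) = -7 + V (x(V) = -4 + (-3 + V) = -7 + V)
-1 + x(3)*3 = -1 + (-7 + 3)*3 = -1 - 4*3 = -1 - 12 = -13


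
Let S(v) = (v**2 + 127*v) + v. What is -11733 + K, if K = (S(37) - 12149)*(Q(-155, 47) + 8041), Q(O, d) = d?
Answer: -48895605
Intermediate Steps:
S(v) = v**2 + 128*v
K = -48883872 (K = (37*(128 + 37) - 12149)*(47 + 8041) = (37*165 - 12149)*8088 = (6105 - 12149)*8088 = -6044*8088 = -48883872)
-11733 + K = -11733 - 48883872 = -48895605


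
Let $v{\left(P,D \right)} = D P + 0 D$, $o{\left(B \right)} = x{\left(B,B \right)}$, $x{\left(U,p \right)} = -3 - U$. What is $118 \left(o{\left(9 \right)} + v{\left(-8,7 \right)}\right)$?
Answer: $-8024$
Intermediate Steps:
$o{\left(B \right)} = -3 - B$
$v{\left(P,D \right)} = D P$ ($v{\left(P,D \right)} = D P + 0 = D P$)
$118 \left(o{\left(9 \right)} + v{\left(-8,7 \right)}\right) = 118 \left(\left(-3 - 9\right) + 7 \left(-8\right)\right) = 118 \left(\left(-3 - 9\right) - 56\right) = 118 \left(-12 - 56\right) = 118 \left(-68\right) = -8024$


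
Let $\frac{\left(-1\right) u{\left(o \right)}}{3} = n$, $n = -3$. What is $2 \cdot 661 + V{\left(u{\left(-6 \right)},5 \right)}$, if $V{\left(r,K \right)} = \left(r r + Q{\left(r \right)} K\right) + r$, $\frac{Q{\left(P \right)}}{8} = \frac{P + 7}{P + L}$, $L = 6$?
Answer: $\frac{4364}{3} \approx 1454.7$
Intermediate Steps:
$Q{\left(P \right)} = \frac{8 \left(7 + P\right)}{6 + P}$ ($Q{\left(P \right)} = 8 \frac{P + 7}{P + 6} = 8 \frac{7 + P}{6 + P} = \frac{8 \left(7 + P\right)}{6 + P}$)
$u{\left(o \right)} = 9$ ($u{\left(o \right)} = \left(-3\right) \left(-3\right) = 9$)
$V{\left(r,K \right)} = r + r^{2} + \frac{8 K \left(7 + r\right)}{6 + r}$ ($V{\left(r,K \right)} = \left(r r + \frac{8 \left(7 + r\right)}{6 + r} K\right) + r = \left(r^{2} + \frac{8 K \left(7 + r\right)}{6 + r}\right) + r = r + r^{2} + \frac{8 K \left(7 + r\right)}{6 + r}$)
$2 \cdot 661 + V{\left(u{\left(-6 \right)},5 \right)} = 2 \cdot 661 + \frac{8 \cdot 5 \left(7 + 9\right) + 9 \left(1 + 9\right) \left(6 + 9\right)}{6 + 9} = 1322 + \frac{8 \cdot 5 \cdot 16 + 9 \cdot 10 \cdot 15}{15} = 1322 + \frac{640 + 1350}{15} = 1322 + \frac{1}{15} \cdot 1990 = 1322 + \frac{398}{3} = \frac{4364}{3}$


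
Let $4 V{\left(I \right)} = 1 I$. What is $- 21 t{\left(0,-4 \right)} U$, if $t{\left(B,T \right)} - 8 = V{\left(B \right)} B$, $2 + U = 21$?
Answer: $-3192$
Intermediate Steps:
$U = 19$ ($U = -2 + 21 = 19$)
$V{\left(I \right)} = \frac{I}{4}$ ($V{\left(I \right)} = \frac{1 I}{4} = \frac{I}{4}$)
$t{\left(B,T \right)} = 8 + \frac{B^{2}}{4}$ ($t{\left(B,T \right)} = 8 + \frac{B}{4} B = 8 + \frac{B^{2}}{4}$)
$- 21 t{\left(0,-4 \right)} U = - 21 \left(8 + \frac{0^{2}}{4}\right) 19 = - 21 \left(8 + \frac{1}{4} \cdot 0\right) 19 = - 21 \left(8 + 0\right) 19 = \left(-21\right) 8 \cdot 19 = \left(-168\right) 19 = -3192$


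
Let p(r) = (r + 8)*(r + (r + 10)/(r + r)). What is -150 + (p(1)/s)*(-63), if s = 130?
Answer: -3567/20 ≈ -178.35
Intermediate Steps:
p(r) = (8 + r)*(r + (10 + r)/(2*r)) (p(r) = (8 + r)*(r + (10 + r)/((2*r))) = (8 + r)*(r + (10 + r)*(1/(2*r))) = (8 + r)*(r + (10 + r)/(2*r)))
-150 + (p(1)/s)*(-63) = -150 + ((9 + 1² + 40/1 + (17/2)*1)/130)*(-63) = -150 + ((9 + 1 + 40*1 + 17/2)*(1/130))*(-63) = -150 + ((9 + 1 + 40 + 17/2)*(1/130))*(-63) = -150 + ((117/2)*(1/130))*(-63) = -150 + (9/20)*(-63) = -150 - 567/20 = -3567/20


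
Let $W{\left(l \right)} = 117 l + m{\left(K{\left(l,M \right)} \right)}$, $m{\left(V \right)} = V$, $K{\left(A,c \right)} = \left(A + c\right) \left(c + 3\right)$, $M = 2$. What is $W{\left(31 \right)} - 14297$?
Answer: $-10505$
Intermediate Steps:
$K{\left(A,c \right)} = \left(3 + c\right) \left(A + c\right)$ ($K{\left(A,c \right)} = \left(A + c\right) \left(3 + c\right) = \left(3 + c\right) \left(A + c\right)$)
$W{\left(l \right)} = 10 + 122 l$ ($W{\left(l \right)} = 117 l + \left(2^{2} + 3 l + 3 \cdot 2 + l 2\right) = 117 l + \left(4 + 3 l + 6 + 2 l\right) = 117 l + \left(10 + 5 l\right) = 10 + 122 l$)
$W{\left(31 \right)} - 14297 = \left(10 + 122 \cdot 31\right) - 14297 = \left(10 + 3782\right) - 14297 = 3792 - 14297 = -10505$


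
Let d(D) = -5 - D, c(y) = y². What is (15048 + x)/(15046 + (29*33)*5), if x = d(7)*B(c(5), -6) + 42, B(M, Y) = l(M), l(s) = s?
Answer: 14790/19831 ≈ 0.74580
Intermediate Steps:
B(M, Y) = M
x = -258 (x = (-5 - 1*7)*5² + 42 = (-5 - 7)*25 + 42 = -12*25 + 42 = -300 + 42 = -258)
(15048 + x)/(15046 + (29*33)*5) = (15048 - 258)/(15046 + (29*33)*5) = 14790/(15046 + 957*5) = 14790/(15046 + 4785) = 14790/19831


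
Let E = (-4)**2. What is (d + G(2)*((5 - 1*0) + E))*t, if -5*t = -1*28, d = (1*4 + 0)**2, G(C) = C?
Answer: 1624/5 ≈ 324.80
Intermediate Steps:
E = 16
d = 16 (d = (4 + 0)**2 = 4**2 = 16)
t = 28/5 (t = -(-1)*28/5 = -1/5*(-28) = 28/5 ≈ 5.6000)
(d + G(2)*((5 - 1*0) + E))*t = (16 + 2*((5 - 1*0) + 16))*(28/5) = (16 + 2*((5 + 0) + 16))*(28/5) = (16 + 2*(5 + 16))*(28/5) = (16 + 2*21)*(28/5) = (16 + 42)*(28/5) = 58*(28/5) = 1624/5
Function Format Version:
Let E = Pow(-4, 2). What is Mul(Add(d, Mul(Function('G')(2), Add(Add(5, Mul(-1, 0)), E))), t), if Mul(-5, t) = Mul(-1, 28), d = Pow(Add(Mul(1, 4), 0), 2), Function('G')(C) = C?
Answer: Rational(1624, 5) ≈ 324.80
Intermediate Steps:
E = 16
d = 16 (d = Pow(Add(4, 0), 2) = Pow(4, 2) = 16)
t = Rational(28, 5) (t = Mul(Rational(-1, 5), Mul(-1, 28)) = Mul(Rational(-1, 5), -28) = Rational(28, 5) ≈ 5.6000)
Mul(Add(d, Mul(Function('G')(2), Add(Add(5, Mul(-1, 0)), E))), t) = Mul(Add(16, Mul(2, Add(Add(5, Mul(-1, 0)), 16))), Rational(28, 5)) = Mul(Add(16, Mul(2, Add(Add(5, 0), 16))), Rational(28, 5)) = Mul(Add(16, Mul(2, Add(5, 16))), Rational(28, 5)) = Mul(Add(16, Mul(2, 21)), Rational(28, 5)) = Mul(Add(16, 42), Rational(28, 5)) = Mul(58, Rational(28, 5)) = Rational(1624, 5)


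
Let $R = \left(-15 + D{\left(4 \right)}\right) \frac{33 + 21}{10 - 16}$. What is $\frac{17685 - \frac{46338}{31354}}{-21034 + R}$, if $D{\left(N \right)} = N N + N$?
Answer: $- \frac{277224576}{330455483} \approx -0.83892$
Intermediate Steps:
$D{\left(N \right)} = N + N^{2}$ ($D{\left(N \right)} = N^{2} + N = N + N^{2}$)
$R = -45$ ($R = \left(-15 + 4 \left(1 + 4\right)\right) \frac{33 + 21}{10 - 16} = \left(-15 + 4 \cdot 5\right) \frac{54}{-6} = \left(-15 + 20\right) 54 \left(- \frac{1}{6}\right) = 5 \left(-9\right) = -45$)
$\frac{17685 - \frac{46338}{31354}}{-21034 + R} = \frac{17685 - \frac{46338}{31354}}{-21034 - 45} = \frac{17685 - \frac{23169}{15677}}{-21079} = \left(17685 - \frac{23169}{15677}\right) \left(- \frac{1}{21079}\right) = \frac{277224576}{15677} \left(- \frac{1}{21079}\right) = - \frac{277224576}{330455483}$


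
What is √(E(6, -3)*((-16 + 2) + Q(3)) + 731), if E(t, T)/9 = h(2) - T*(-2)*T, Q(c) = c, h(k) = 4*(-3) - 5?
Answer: 2*√158 ≈ 25.140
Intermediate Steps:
h(k) = -17 (h(k) = -12 - 5 = -17)
E(t, T) = -153 + 18*T² (E(t, T) = 9*(-17 - T*(-2)*T) = 9*(-17 - (-2*T)*T) = 9*(-17 - (-2)*T²) = 9*(-17 + 2*T²) = -153 + 18*T²)
√(E(6, -3)*((-16 + 2) + Q(3)) + 731) = √((-153 + 18*(-3)²)*((-16 + 2) + 3) + 731) = √((-153 + 18*9)*(-14 + 3) + 731) = √((-153 + 162)*(-11) + 731) = √(9*(-11) + 731) = √(-99 + 731) = √632 = 2*√158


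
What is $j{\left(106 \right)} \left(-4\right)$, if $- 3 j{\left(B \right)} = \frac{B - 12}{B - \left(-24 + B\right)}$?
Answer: $\frac{47}{9} \approx 5.2222$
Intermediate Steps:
$j{\left(B \right)} = \frac{1}{6} - \frac{B}{72}$ ($j{\left(B \right)} = - \frac{\left(B - 12\right) \frac{1}{B - \left(-24 + B\right)}}{3} = - \frac{\left(-12 + B\right) \frac{1}{24}}{3} = - \frac{- \frac{1}{2} + \frac{B}{24}}{3} = \frac{1}{6} - \frac{B}{72}$)
$j{\left(106 \right)} \left(-4\right) = \left(\frac{1}{6} - \frac{53}{36}\right) \left(-4\right) = \left(- \frac{47}{36}\right) \left(-4\right) = \frac{47}{9}$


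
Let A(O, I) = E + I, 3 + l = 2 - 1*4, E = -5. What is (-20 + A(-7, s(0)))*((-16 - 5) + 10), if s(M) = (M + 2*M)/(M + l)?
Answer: 275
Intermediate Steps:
l = -5 (l = -3 + (2 - 1*4) = -3 + (2 - 4) = -3 - 2 = -5)
s(M) = 3*M/(-5 + M) (s(M) = (M + 2*M)/(M - 5) = (3*M)/(-5 + M) = 3*M/(-5 + M))
A(O, I) = -5 + I
(-20 + A(-7, s(0)))*((-16 - 5) + 10) = (-20 + (-5 + 3*0/(-5 + 0)))*((-16 - 5) + 10) = (-20 + (-5 + 3*0/(-5)))*(-21 + 10) = (-20 + (-5 + 3*0*(-⅕)))*(-11) = (-20 + (-5 + 0))*(-11) = (-20 - 5)*(-11) = -25*(-11) = 275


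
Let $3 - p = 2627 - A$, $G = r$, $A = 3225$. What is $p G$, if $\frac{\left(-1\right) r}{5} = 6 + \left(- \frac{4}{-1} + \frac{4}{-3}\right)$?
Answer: $- \frac{78130}{3} \approx -26043.0$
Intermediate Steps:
$r = - \frac{130}{3}$ ($r = - 5 \left(6 + \left(- \frac{4}{-1} + \frac{4}{-3}\right)\right) = - 5 \left(6 + \left(\left(-4\right) \left(-1\right) + 4 \left(- \frac{1}{3}\right)\right)\right) = - 5 \left(6 + \left(4 - \frac{4}{3}\right)\right) = - 5 \left(6 + \frac{8}{3}\right) = \left(-5\right) \frac{26}{3} = - \frac{130}{3} \approx -43.333$)
$G = - \frac{130}{3} \approx -43.333$
$p = 601$ ($p = 3 - \left(2627 - 3225\right) = 3 - -598 = 3 + 598 = 601$)
$p G = 601 \left(- \frac{130}{3}\right) = - \frac{78130}{3}$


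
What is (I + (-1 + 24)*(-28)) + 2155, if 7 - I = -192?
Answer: 1710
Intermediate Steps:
I = 199 (I = 7 - 1*(-192) = 7 + 192 = 199)
(I + (-1 + 24)*(-28)) + 2155 = (199 + (-1 + 24)*(-28)) + 2155 = (199 + 23*(-28)) + 2155 = (199 - 644) + 2155 = -445 + 2155 = 1710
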